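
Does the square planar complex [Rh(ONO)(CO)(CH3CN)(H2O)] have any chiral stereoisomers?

Working through the distinct placements yields 3 geometric isomers: (CH3CN/H2O trans, CO/ONO trans); (CH3CN/ONO trans, CO/H2O trans); (CH3CN/CO trans, H2O/ONO trans).
Each arrangement has an internal mirror plane or centre of symmetry, so none is chiral.

no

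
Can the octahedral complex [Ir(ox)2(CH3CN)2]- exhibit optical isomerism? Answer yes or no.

In an octahedral complex each vertex has one trans partner and four cis neighbours.
Each ox is bidentate and must span two cis positions.
The distinct arrangements are (2 in all): CH3CN trans; CH3CN cis (chiral).
One of these lacks any improper symmetry element and so occurs as an enantiomeric pair, giving 2 + 1 = 3 stereoisomers in total.

yes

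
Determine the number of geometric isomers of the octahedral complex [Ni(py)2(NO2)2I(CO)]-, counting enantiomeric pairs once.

Systematic placement gives 6 geometric isomers: py trans, NO2 trans; py cis, NO2 cis (3 arrangements, 2 chiral); py trans, NO2 cis; py cis, NO2 trans.

6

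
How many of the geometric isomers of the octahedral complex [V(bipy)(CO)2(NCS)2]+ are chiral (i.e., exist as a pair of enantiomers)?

1

Each bipy is bidentate and must span two cis positions.
The distinct arrangements are (3 in all): CO trans, NCS cis; CO cis, NCS cis (chiral); CO cis, NCS trans.
One of these lacks any improper symmetry element and so occurs as an enantiomeric pair, giving 3 + 1 = 4 stereoisomers in total.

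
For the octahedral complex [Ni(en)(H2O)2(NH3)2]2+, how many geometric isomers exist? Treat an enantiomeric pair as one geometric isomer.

The six octahedral sites form three mutually perpendicular trans pairs.
Each en is bidentate and must span two cis positions.
Systematic placement gives 3 geometric isomers: H2O trans, NH3 cis; H2O cis, NH3 cis (chiral); H2O cis, NH3 trans.

3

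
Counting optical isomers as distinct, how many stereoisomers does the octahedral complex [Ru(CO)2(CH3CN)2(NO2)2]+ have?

An octahedron has six vertices in three trans pairs; every non-trans pair is cis.
The distinct arrangements are (5 in all): CO trans, CH3CN trans, NO2 trans; CO cis, CH3CN trans, NO2 cis; CO cis, CH3CN cis, NO2 trans; CO cis, CH3CN cis, NO2 cis (chiral); CO trans, CH3CN cis, NO2 cis.
One of these lacks any improper symmetry element and so occurs as an enantiomeric pair, giving 5 + 1 = 6 stereoisomers in total.

6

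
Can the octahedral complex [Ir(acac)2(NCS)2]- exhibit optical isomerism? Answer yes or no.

yes

The six octahedral sites form three mutually perpendicular trans pairs.
Each acac is bidentate and must span two cis positions.
The distinct arrangements are (2 in all): NCS trans; NCS cis (chiral).
One of these lacks any improper symmetry element and so occurs as an enantiomeric pair, giving 2 + 1 = 3 stereoisomers in total.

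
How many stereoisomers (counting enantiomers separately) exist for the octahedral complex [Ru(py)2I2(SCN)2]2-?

6

The six octahedral sites form three mutually perpendicular trans pairs.
There are 5 geometric isomers: py trans, I trans, SCN trans; py cis, I trans, SCN cis; py trans, I cis, SCN cis; py cis, I cis, SCN cis (chiral); py cis, I cis, SCN trans.
One of these lacks any improper symmetry element and so occurs as an enantiomeric pair, giving 5 + 1 = 6 stereoisomers in total.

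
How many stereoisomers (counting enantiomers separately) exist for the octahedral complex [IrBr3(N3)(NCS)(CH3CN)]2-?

An octahedron has six vertices in three trans pairs; every non-trans pair is cis.
The distinct arrangements are (4 in all): Br mer (3 arrangements); Br fac (chiral).
One of these lacks any improper symmetry element and so occurs as an enantiomeric pair, giving 4 + 1 = 5 stereoisomers in total.

5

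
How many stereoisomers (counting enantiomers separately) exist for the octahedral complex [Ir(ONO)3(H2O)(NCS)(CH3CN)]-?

5

There are 4 geometric isomers: ONO mer (3 arrangements); ONO fac (chiral).
One of these lacks any improper symmetry element and so occurs as an enantiomeric pair, giving 4 + 1 = 5 stereoisomers in total.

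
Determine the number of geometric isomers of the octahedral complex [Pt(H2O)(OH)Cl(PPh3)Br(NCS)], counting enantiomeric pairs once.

15

Systematic enumeration (placing each ligand type in turn and discarding arrangements equivalent by rotation or reflection) gives 15 geometric isomers.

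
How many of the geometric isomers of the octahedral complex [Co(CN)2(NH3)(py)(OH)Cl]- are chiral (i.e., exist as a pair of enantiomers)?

An octahedron has six vertices in three trans pairs; every non-trans pair is cis.
Exhaustive case analysis gives 9 geometric isomers.
Of these, 6 lack any improper symmetry element and so occur as enantiomeric pairs, giving 9 + 6 = 15 stereoisomers in total.

6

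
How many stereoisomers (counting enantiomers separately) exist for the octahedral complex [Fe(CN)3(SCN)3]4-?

2

There are 2 geometric isomers: CN mer; CN fac.
Each arrangement has an internal mirror plane or centre of symmetry, so none is chiral.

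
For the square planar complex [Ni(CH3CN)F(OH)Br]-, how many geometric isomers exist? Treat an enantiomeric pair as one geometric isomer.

There are 3 geometric isomers: (Br/F trans, CH3CN/OH trans); (Br/OH trans, CH3CN/F trans); (Br/CH3CN trans, F/OH trans).

3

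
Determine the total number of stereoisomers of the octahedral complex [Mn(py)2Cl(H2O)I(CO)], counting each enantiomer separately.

In an octahedral complex each vertex has one trans partner and four cis neighbours.
Systematic enumeration (placing each ligand type in turn and discarding arrangements equivalent by rotation or reflection) gives 9 geometric isomers.
Of these, 6 lack any improper symmetry element and so occur as enantiomeric pairs, giving 9 + 6 = 15 stereoisomers in total.

15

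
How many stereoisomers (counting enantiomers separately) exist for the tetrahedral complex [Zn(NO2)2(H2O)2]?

In a tetrahedral complex all four positions are equivalent and every pair of ligands is adjacent — there is no cis/trans distinction.
Only one geometric arrangement is possible.

1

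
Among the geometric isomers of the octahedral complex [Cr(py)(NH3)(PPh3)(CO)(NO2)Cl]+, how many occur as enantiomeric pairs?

In an octahedral complex each vertex has one trans partner and four cis neighbours.
Exhaustive case analysis gives 15 geometric isomers.
Of these, 15 lack any improper symmetry element and so occur as enantiomeric pairs, giving 15 + 15 = 30 stereoisomers in total.

15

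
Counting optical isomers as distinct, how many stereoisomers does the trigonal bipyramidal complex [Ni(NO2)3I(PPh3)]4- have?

4

A trigonal bipyramid has two axial and three equatorial sites, which are chemically inequivalent.
There are 4 geometric isomers: I axial, PPh3 equatorial; I axial, PPh3 axial; I equatorial, PPh3 equatorial; I equatorial, PPh3 axial.
Each arrangement has an internal mirror plane or centre of symmetry, so none is chiral.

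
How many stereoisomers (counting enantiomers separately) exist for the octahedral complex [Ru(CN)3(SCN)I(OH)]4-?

An octahedron has six vertices in three trans pairs; every non-trans pair is cis.
There are 4 geometric isomers: CN mer (3 arrangements); CN fac (chiral).
One of these lacks any improper symmetry element and so occurs as an enantiomeric pair, giving 4 + 1 = 5 stereoisomers in total.

5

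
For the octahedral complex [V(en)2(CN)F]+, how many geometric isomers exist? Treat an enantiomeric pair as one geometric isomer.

2

The six octahedral sites form three mutually perpendicular trans pairs.
Each en is bidentate and must span two cis positions.
Systematic placement gives 2 geometric isomers: CN and F mutually trans; CN and F mutually cis (chiral).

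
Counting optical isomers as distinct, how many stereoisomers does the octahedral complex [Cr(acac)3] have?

An octahedron has six vertices in three trans pairs; every non-trans pair is cis.
Each acac is bidentate and must span two cis positions.
Only one geometric arrangement is possible; it has no improper symmetry element, so it exists as a pair of enantiomers (2 stereoisomers).

2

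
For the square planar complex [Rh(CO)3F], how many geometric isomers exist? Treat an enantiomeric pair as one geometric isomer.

1

A square has two trans pairs of vertices; adjacent vertices are cis.
Only one geometric arrangement is possible.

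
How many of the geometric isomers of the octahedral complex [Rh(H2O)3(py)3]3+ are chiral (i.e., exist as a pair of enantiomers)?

An octahedron has six vertices in three trans pairs; every non-trans pair is cis.
There are 2 geometric isomers: H2O mer; H2O fac.
Each arrangement has an internal mirror plane or centre of symmetry, so none is chiral.

0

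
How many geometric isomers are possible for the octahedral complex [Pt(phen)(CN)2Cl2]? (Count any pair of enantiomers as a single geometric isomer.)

In an octahedral complex each vertex has one trans partner and four cis neighbours.
Each phen is bidentate and must span two cis positions.
Working through the distinct placements yields 3 geometric isomers: CN trans, Cl cis; CN cis, Cl cis (chiral); CN cis, Cl trans.

3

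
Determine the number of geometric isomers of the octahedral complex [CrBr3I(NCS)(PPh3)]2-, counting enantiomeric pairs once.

4

The six octahedral sites form three mutually perpendicular trans pairs.
Systematic placement gives 4 geometric isomers: Br mer (3 arrangements); Br fac (chiral).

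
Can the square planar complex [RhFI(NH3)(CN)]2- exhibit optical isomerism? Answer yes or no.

A square has two trans pairs of vertices; adjacent vertices are cis.
Systematic placement gives 3 geometric isomers: (CN/I trans, F/NH3 trans); (CN/NH3 trans, F/I trans); (CN/F trans, I/NH3 trans).
Each arrangement has an internal mirror plane or centre of symmetry, so none is chiral.

no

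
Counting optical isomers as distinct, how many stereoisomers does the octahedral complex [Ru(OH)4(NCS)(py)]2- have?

The six octahedral sites form three mutually perpendicular trans pairs.
Working through the distinct placements yields 2 geometric isomers: NCS and py mutually cis; NCS and py mutually trans.
Each arrangement has an internal mirror plane or centre of symmetry, so none is chiral.

2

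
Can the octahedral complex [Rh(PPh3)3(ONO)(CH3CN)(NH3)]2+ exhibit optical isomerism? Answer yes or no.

There are 4 geometric isomers: PPh3 mer (3 arrangements); PPh3 fac (chiral).
One of these lacks any improper symmetry element and so occurs as an enantiomeric pair, giving 4 + 1 = 5 stereoisomers in total.

yes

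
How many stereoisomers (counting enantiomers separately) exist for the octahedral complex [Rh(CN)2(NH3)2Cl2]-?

6

An octahedron has six vertices in three trans pairs; every non-trans pair is cis.
There are 5 geometric isomers: CN trans, NH3 trans, Cl trans; CN trans, NH3 cis, Cl cis; CN cis, NH3 trans, Cl cis; CN cis, NH3 cis, Cl cis (chiral); CN cis, NH3 cis, Cl trans.
One of these lacks any improper symmetry element and so occurs as an enantiomeric pair, giving 5 + 1 = 6 stereoisomers in total.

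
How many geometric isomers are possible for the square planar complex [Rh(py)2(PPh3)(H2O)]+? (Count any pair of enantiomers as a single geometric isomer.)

2

In a square planar complex each vertex has one trans partner and two cis neighbours.
Working through the distinct placements yields 2 geometric isomers: py cis; py trans.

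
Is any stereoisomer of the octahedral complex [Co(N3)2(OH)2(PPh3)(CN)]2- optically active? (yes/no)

yes

In an octahedral complex each vertex has one trans partner and four cis neighbours.
Systematic placement gives 6 geometric isomers: N3 cis, OH cis (3 arrangements, 2 chiral); N3 cis, OH trans; N3 trans, OH cis; N3 trans, OH trans.
Of these, 2 lack any improper symmetry element and so occur as enantiomeric pairs, giving 6 + 2 = 8 stereoisomers in total.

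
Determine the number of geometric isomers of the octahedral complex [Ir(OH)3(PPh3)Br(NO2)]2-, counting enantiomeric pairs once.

4

The distinct arrangements are (4 in all): OH mer (3 arrangements); OH fac (chiral).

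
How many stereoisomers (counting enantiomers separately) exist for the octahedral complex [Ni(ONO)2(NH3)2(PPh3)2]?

6

The six octahedral sites form three mutually perpendicular trans pairs.
There are 5 geometric isomers: ONO trans, NH3 trans, PPh3 trans; ONO cis, NH3 trans, PPh3 cis; ONO cis, NH3 cis, PPh3 trans; ONO cis, NH3 cis, PPh3 cis (chiral); ONO trans, NH3 cis, PPh3 cis.
One of these lacks any improper symmetry element and so occurs as an enantiomeric pair, giving 5 + 1 = 6 stereoisomers in total.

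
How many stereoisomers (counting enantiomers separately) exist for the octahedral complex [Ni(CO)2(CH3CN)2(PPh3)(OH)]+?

An octahedron has six vertices in three trans pairs; every non-trans pair is cis.
The distinct arrangements are (6 in all): CO trans, CH3CN trans; CO cis, CH3CN trans; CO cis, CH3CN cis (3 arrangements, 2 chiral); CO trans, CH3CN cis.
Of these, 2 lack any improper symmetry element and so occur as enantiomeric pairs, giving 6 + 2 = 8 stereoisomers in total.

8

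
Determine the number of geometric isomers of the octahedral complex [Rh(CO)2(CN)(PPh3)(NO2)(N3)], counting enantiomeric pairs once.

9

An octahedron has six vertices in three trans pairs; every non-trans pair is cis.
Exhaustive case analysis gives 9 geometric isomers.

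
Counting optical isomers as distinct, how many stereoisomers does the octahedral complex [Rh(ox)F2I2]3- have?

Each ox is bidentate and must span two cis positions.
The distinct arrangements are (3 in all): F trans, I cis; F cis, I cis (chiral); F cis, I trans.
One of these lacks any improper symmetry element and so occurs as an enantiomeric pair, giving 3 + 1 = 4 stereoisomers in total.

4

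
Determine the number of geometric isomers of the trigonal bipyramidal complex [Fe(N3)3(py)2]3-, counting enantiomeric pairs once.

A trigonal bipyramid has two axial and three equatorial sites, which are chemically inequivalent.
Working through the distinct placements yields 3 geometric isomers: py both equatorial; py one axial, one equatorial; py both axial.

3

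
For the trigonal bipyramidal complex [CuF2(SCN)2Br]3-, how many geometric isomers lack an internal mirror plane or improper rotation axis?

Placing the ligands in turn and identifying arrangements related by rotation or reflection leaves 5 distinct geometric isomers.
One of these lacks any improper symmetry element and so occurs as an enantiomeric pair, giving 5 + 1 = 6 stereoisomers in total.

1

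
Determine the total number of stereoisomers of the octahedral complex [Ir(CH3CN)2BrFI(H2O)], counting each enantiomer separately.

Placing the ligands in turn and identifying arrangements related by rotation or reflection leaves 9 distinct geometric isomers.
Of these, 6 lack any improper symmetry element and so occur as enantiomeric pairs, giving 9 + 6 = 15 stereoisomers in total.

15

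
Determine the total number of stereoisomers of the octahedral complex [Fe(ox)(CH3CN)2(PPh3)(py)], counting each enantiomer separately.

6

Each ox is bidentate and must span two cis positions.
Working through the distinct placements yields 4 geometric isomers: CH3CN trans; CH3CN cis (3 arrangements, 2 chiral).
Of these, 2 lack any improper symmetry element and so occur as enantiomeric pairs, giving 4 + 2 = 6 stereoisomers in total.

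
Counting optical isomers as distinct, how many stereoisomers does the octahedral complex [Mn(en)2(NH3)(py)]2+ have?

In an octahedral complex each vertex has one trans partner and four cis neighbours.
Each en is bidentate and must span two cis positions.
There are 2 geometric isomers: NH3 and py mutually cis (chiral); NH3 and py mutually trans.
One of these lacks any improper symmetry element and so occurs as an enantiomeric pair, giving 2 + 1 = 3 stereoisomers in total.

3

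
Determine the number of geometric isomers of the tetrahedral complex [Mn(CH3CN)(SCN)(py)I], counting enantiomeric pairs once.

All four vertices of a tetrahedron are equivalent and mutually adjacent, so cis/trans isomerism cannot arise.
Only one geometric arrangement is possible; it has no improper symmetry element, so it exists as a pair of enantiomers (2 stereoisomers).

1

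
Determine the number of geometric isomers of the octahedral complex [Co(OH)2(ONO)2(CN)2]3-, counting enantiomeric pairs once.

5

Working through the distinct placements yields 5 geometric isomers: OH trans, ONO trans, CN trans; OH cis, ONO cis, CN trans; OH cis, ONO trans, CN cis; OH cis, ONO cis, CN cis (chiral); OH trans, ONO cis, CN cis.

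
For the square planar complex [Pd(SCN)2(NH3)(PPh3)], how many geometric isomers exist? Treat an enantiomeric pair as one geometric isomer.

2

In a square planar complex each vertex has one trans partner and two cis neighbours.
Systematic placement gives 2 geometric isomers: SCN cis; SCN trans.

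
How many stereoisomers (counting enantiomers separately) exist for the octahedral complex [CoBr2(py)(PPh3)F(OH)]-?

An octahedron has six vertices in three trans pairs; every non-trans pair is cis.
Systematic enumeration (placing each ligand type in turn and discarding arrangements equivalent by rotation or reflection) gives 9 geometric isomers.
Of these, 6 lack any improper symmetry element and so occur as enantiomeric pairs, giving 9 + 6 = 15 stereoisomers in total.

15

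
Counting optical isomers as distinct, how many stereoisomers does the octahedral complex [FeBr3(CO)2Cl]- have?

3

The distinct arrangements are (3 in all): Br mer, CO cis; Br mer, CO trans; Br fac, CO cis.
Each arrangement has an internal mirror plane or centre of symmetry, so none is chiral.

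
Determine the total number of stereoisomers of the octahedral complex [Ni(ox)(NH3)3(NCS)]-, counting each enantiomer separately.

2

In an octahedral complex each vertex has one trans partner and four cis neighbours.
Each ox is bidentate and must span two cis positions.
The distinct arrangements are (2 in all): NH3 fac; NH3 mer.
Each arrangement has an internal mirror plane or centre of symmetry, so none is chiral.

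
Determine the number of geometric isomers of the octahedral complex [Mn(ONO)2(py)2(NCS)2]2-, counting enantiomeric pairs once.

5

There are 5 geometric isomers: ONO trans, py trans, NCS trans; ONO cis, py cis, NCS trans; ONO cis, py trans, NCS cis; ONO cis, py cis, NCS cis (chiral); ONO trans, py cis, NCS cis.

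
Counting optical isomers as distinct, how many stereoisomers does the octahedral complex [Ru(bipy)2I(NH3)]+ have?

The six octahedral sites form three mutually perpendicular trans pairs.
Each bipy is bidentate and must span two cis positions.
The distinct arrangements are (2 in all): I and NH3 mutually trans; I and NH3 mutually cis (chiral).
One of these lacks any improper symmetry element and so occurs as an enantiomeric pair, giving 2 + 1 = 3 stereoisomers in total.

3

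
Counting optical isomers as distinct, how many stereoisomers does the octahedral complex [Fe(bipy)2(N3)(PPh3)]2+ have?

The six octahedral sites form three mutually perpendicular trans pairs.
Each bipy is bidentate and must span two cis positions.
There are 2 geometric isomers: N3 and PPh3 mutually trans; N3 and PPh3 mutually cis (chiral).
One of these lacks any improper symmetry element and so occurs as an enantiomeric pair, giving 2 + 1 = 3 stereoisomers in total.

3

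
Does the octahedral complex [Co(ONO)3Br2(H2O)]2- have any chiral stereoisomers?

no

The distinct arrangements are (3 in all): ONO mer, Br trans; ONO mer, Br cis; ONO fac, Br cis.
Each arrangement has an internal mirror plane or centre of symmetry, so none is chiral.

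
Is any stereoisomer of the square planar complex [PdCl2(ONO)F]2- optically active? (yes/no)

There are 2 geometric isomers: Cl cis; Cl trans.
Each arrangement has an internal mirror plane or centre of symmetry, so none is chiral.

no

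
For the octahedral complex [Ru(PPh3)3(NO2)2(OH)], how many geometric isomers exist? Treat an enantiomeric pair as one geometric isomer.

The six octahedral sites form three mutually perpendicular trans pairs.
Working through the distinct placements yields 3 geometric isomers: PPh3 mer, NO2 trans; PPh3 mer, NO2 cis; PPh3 fac, NO2 cis.

3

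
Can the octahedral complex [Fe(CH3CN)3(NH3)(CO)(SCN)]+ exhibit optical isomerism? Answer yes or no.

yes

Systematic placement gives 4 geometric isomers: CH3CN mer (3 arrangements); CH3CN fac (chiral).
One of these lacks any improper symmetry element and so occurs as an enantiomeric pair, giving 4 + 1 = 5 stereoisomers in total.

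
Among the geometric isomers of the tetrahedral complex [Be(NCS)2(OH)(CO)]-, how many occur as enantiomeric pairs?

In a tetrahedral complex all four positions are equivalent and every pair of ligands is adjacent — there is no cis/trans distinction.
Only one geometric arrangement is possible.

0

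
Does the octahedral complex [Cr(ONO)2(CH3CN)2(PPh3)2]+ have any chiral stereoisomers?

In an octahedral complex each vertex has one trans partner and four cis neighbours.
Working through the distinct placements yields 5 geometric isomers: ONO trans, CH3CN trans, PPh3 trans; ONO cis, CH3CN trans, PPh3 cis; ONO cis, CH3CN cis, PPh3 trans; ONO cis, CH3CN cis, PPh3 cis (chiral); ONO trans, CH3CN cis, PPh3 cis.
One of these lacks any improper symmetry element and so occurs as an enantiomeric pair, giving 5 + 1 = 6 stereoisomers in total.

yes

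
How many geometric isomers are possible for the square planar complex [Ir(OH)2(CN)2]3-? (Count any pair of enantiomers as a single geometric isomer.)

2

A square has two trans pairs of vertices; adjacent vertices are cis.
Systematic placement gives 2 geometric isomers: OH cis; OH trans.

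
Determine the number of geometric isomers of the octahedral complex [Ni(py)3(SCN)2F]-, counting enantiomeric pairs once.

3

The six octahedral sites form three mutually perpendicular trans pairs.
Systematic placement gives 3 geometric isomers: py mer, SCN cis; py mer, SCN trans; py fac, SCN cis.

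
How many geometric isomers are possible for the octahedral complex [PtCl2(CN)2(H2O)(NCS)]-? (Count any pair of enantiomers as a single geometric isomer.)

An octahedron has six vertices in three trans pairs; every non-trans pair is cis.
There are 6 geometric isomers: Cl trans, CN trans; Cl cis, CN trans; Cl cis, CN cis (3 arrangements, 2 chiral); Cl trans, CN cis.

6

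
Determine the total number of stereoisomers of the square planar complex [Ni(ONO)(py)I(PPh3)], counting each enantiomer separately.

3

A square has two trans pairs of vertices; adjacent vertices are cis.
Working through the distinct placements yields 3 geometric isomers: (I/PPh3 trans, ONO/py trans); (I/py trans, ONO/PPh3 trans); (I/ONO trans, PPh3/py trans).
Each arrangement has an internal mirror plane or centre of symmetry, so none is chiral.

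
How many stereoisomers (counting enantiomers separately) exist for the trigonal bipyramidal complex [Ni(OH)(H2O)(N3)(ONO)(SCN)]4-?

20

A trigonal bipyramid has two axial and three equatorial sites, which are chemically inequivalent.
Placing the ligands in turn and identifying arrangements related by rotation or reflection leaves 10 distinct geometric isomers.
Of these, 10 lack any improper symmetry element and so occur as enantiomeric pairs, giving 10 + 10 = 20 stereoisomers in total.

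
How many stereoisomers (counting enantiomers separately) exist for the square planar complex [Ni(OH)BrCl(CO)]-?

3

A square has two trans pairs of vertices; adjacent vertices are cis.
Systematic placement gives 3 geometric isomers: (Br/Cl trans, CO/OH trans); (Br/OH trans, CO/Cl trans); (Br/CO trans, Cl/OH trans).
Each arrangement has an internal mirror plane or centre of symmetry, so none is chiral.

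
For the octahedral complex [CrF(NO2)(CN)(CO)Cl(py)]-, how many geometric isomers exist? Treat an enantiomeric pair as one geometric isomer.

The six octahedral sites form three mutually perpendicular trans pairs.
Placing the ligands in turn and identifying arrangements related by rotation or reflection leaves 15 distinct geometric isomers.

15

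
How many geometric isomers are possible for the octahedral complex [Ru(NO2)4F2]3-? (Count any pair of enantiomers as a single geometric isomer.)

2

In an octahedral complex each vertex has one trans partner and four cis neighbours.
The distinct arrangements are (2 in all): F trans; F cis.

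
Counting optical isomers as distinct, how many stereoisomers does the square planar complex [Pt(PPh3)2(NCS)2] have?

2

There are 2 geometric isomers: PPh3 cis; PPh3 trans.
Each arrangement has an internal mirror plane or centre of symmetry, so none is chiral.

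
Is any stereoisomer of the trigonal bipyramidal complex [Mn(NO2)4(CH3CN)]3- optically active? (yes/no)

no

A trigonal bipyramid has two axial and three equatorial sites, which are chemically inequivalent.
Systematic placement gives 2 geometric isomers: CH3CN axial; CH3CN equatorial.
Each arrangement has an internal mirror plane or centre of symmetry, so none is chiral.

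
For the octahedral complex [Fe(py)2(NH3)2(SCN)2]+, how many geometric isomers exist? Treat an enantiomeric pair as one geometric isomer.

5

The six octahedral sites form three mutually perpendicular trans pairs.
The distinct arrangements are (5 in all): py trans, NH3 trans, SCN trans; py cis, NH3 trans, SCN cis; py trans, NH3 cis, SCN cis; py cis, NH3 cis, SCN cis (chiral); py cis, NH3 cis, SCN trans.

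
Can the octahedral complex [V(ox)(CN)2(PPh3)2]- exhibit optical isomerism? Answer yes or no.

yes

In an octahedral complex each vertex has one trans partner and four cis neighbours.
Each ox is bidentate and must span two cis positions.
Systematic placement gives 3 geometric isomers: CN trans, PPh3 cis; CN cis, PPh3 cis (chiral); CN cis, PPh3 trans.
One of these lacks any improper symmetry element and so occurs as an enantiomeric pair, giving 3 + 1 = 4 stereoisomers in total.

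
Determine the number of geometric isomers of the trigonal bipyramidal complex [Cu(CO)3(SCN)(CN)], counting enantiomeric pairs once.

4

In a trigonal bipyramid the two axial positions differ from the three equatorial ones.
Systematic placement gives 4 geometric isomers: SCN equatorial, CN axial; SCN axial, CN axial; SCN equatorial, CN equatorial; SCN axial, CN equatorial.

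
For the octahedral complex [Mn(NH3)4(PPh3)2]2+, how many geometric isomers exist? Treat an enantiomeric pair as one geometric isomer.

In an octahedral complex each vertex has one trans partner and four cis neighbours.
Systematic placement gives 2 geometric isomers: PPh3 trans; PPh3 cis.

2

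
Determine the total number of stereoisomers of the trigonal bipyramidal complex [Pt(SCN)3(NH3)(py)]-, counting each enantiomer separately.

4

In a trigonal bipyramid the two axial positions differ from the three equatorial ones.
Systematic placement gives 4 geometric isomers: NH3 axial, py equatorial; NH3 axial, py axial; NH3 equatorial, py equatorial; NH3 equatorial, py axial.
Each arrangement has an internal mirror plane or centre of symmetry, so none is chiral.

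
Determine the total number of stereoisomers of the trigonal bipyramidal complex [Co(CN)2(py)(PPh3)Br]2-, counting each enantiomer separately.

10

In a trigonal bipyramid the two axial positions differ from the three equatorial ones.
Exhaustive case analysis gives 7 geometric isomers.
Of these, 3 lack any improper symmetry element and so occur as enantiomeric pairs, giving 7 + 3 = 10 stereoisomers in total.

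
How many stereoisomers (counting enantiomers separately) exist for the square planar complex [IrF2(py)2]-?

2

In a square planar complex each vertex has one trans partner and two cis neighbours.
Working through the distinct placements yields 2 geometric isomers: F cis; F trans.
Each arrangement has an internal mirror plane or centre of symmetry, so none is chiral.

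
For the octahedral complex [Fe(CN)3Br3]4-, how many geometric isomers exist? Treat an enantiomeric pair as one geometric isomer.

2

Working through the distinct placements yields 2 geometric isomers: CN mer; CN fac.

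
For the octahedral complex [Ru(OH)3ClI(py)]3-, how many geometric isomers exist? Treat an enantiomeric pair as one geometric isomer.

An octahedron has six vertices in three trans pairs; every non-trans pair is cis.
Systematic placement gives 4 geometric isomers: OH mer (3 arrangements); OH fac (chiral).

4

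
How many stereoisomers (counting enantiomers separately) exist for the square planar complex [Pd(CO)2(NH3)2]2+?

2

Systematic placement gives 2 geometric isomers: CO cis; CO trans.
Each arrangement has an internal mirror plane or centre of symmetry, so none is chiral.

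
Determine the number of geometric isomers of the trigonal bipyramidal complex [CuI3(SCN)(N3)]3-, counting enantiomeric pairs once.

4

A trigonal bipyramid has two axial and three equatorial sites, which are chemically inequivalent.
Working through the distinct placements yields 4 geometric isomers: SCN equatorial, N3 equatorial; SCN equatorial, N3 axial; SCN axial, N3 equatorial; SCN axial, N3 axial.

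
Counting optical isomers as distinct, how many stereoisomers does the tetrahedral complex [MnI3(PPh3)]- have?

In a tetrahedral complex all four positions are equivalent and every pair of ligands is adjacent — there is no cis/trans distinction.
Only one geometric arrangement is possible.

1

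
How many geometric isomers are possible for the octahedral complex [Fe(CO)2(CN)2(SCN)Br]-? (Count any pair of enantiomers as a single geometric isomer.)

In an octahedral complex each vertex has one trans partner and four cis neighbours.
The distinct arrangements are (6 in all): CO cis, CN cis (3 arrangements, 2 chiral); CO trans, CN cis; CO cis, CN trans; CO trans, CN trans.

6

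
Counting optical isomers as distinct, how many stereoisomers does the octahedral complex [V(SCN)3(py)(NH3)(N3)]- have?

5

Systematic placement gives 4 geometric isomers: SCN mer (3 arrangements); SCN fac (chiral).
One of these lacks any improper symmetry element and so occurs as an enantiomeric pair, giving 4 + 1 = 5 stereoisomers in total.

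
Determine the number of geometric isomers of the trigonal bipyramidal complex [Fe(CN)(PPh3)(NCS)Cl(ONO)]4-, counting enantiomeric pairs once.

A trigonal bipyramid has two axial and three equatorial sites, which are chemically inequivalent.
Exhaustive case analysis gives 10 geometric isomers.

10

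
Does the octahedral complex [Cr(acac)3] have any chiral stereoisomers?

An octahedron has six vertices in three trans pairs; every non-trans pair is cis.
Each acac is bidentate and must span two cis positions.
Only one geometric arrangement is possible; it has no improper symmetry element, so it exists as a pair of enantiomers (2 stereoisomers).

yes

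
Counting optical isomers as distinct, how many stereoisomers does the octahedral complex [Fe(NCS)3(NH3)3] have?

In an octahedral complex each vertex has one trans partner and four cis neighbours.
Working through the distinct placements yields 2 geometric isomers: NCS mer; NCS fac.
Each arrangement has an internal mirror plane or centre of symmetry, so none is chiral.

2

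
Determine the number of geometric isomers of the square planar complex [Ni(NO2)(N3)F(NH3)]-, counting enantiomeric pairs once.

3

Systematic placement gives 3 geometric isomers: (F/NH3 trans, N3/NO2 trans); (F/NO2 trans, N3/NH3 trans); (F/N3 trans, NH3/NO2 trans).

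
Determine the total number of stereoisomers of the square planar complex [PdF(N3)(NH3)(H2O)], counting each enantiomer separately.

A square has two trans pairs of vertices; adjacent vertices are cis.
There are 3 geometric isomers: (F/N3 trans, H2O/NH3 trans); (F/NH3 trans, H2O/N3 trans); (F/H2O trans, N3/NH3 trans).
Each arrangement has an internal mirror plane or centre of symmetry, so none is chiral.

3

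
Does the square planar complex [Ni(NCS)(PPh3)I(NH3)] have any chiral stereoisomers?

no

In a square planar complex each vertex has one trans partner and two cis neighbours.
Systematic placement gives 3 geometric isomers: (I/NH3 trans, NCS/PPh3 trans); (I/PPh3 trans, NCS/NH3 trans); (I/NCS trans, NH3/PPh3 trans).
Each arrangement has an internal mirror plane or centre of symmetry, so none is chiral.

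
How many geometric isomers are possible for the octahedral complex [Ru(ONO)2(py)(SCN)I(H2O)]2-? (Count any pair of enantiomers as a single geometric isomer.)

The six octahedral sites form three mutually perpendicular trans pairs.
Placing the ligands in turn and identifying arrangements related by rotation or reflection leaves 9 distinct geometric isomers.

9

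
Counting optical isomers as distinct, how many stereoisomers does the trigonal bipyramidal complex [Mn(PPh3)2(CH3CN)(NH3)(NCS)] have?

10

In a trigonal bipyramid the two axial positions differ from the three equatorial ones.
Exhaustive case analysis gives 7 geometric isomers.
Of these, 3 lack any improper symmetry element and so occur as enantiomeric pairs, giving 7 + 3 = 10 stereoisomers in total.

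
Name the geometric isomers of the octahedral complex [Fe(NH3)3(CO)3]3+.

In an octahedral complex each vertex has one trans partner and four cis neighbours.
The distinct arrangements are (2 in all): NH3 mer; NH3 fac.

fac and mer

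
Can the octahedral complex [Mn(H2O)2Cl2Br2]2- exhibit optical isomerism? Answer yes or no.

The six octahedral sites form three mutually perpendicular trans pairs.
Systematic placement gives 5 geometric isomers: H2O trans, Cl trans, Br trans; H2O cis, Cl cis, Br trans; H2O trans, Cl cis, Br cis; H2O cis, Cl cis, Br cis (chiral); H2O cis, Cl trans, Br cis.
One of these lacks any improper symmetry element and so occurs as an enantiomeric pair, giving 5 + 1 = 6 stereoisomers in total.

yes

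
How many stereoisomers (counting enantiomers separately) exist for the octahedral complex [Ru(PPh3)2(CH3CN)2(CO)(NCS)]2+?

8

An octahedron has six vertices in three trans pairs; every non-trans pair is cis.
The distinct arrangements are (6 in all): PPh3 trans, CH3CN trans; PPh3 cis, CH3CN trans; PPh3 trans, CH3CN cis; PPh3 cis, CH3CN cis (3 arrangements, 2 chiral).
Of these, 2 lack any improper symmetry element and so occur as enantiomeric pairs, giving 6 + 2 = 8 stereoisomers in total.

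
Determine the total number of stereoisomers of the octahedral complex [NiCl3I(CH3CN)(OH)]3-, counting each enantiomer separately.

Working through the distinct placements yields 4 geometric isomers: Cl mer (3 arrangements); Cl fac (chiral).
One of these lacks any improper symmetry element and so occurs as an enantiomeric pair, giving 4 + 1 = 5 stereoisomers in total.

5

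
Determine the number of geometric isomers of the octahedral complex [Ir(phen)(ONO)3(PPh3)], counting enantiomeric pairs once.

2

Each phen is bidentate and must span two cis positions.
Systematic placement gives 2 geometric isomers: ONO mer; ONO fac.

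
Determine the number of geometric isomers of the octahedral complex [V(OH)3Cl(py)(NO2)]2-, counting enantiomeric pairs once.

4

The six octahedral sites form three mutually perpendicular trans pairs.
There are 4 geometric isomers: OH mer (3 arrangements); OH fac (chiral).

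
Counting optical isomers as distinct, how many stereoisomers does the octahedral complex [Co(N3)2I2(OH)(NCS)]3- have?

8

An octahedron has six vertices in three trans pairs; every non-trans pair is cis.
Systematic placement gives 6 geometric isomers: N3 trans, I trans; N3 cis, I trans; N3 cis, I cis (3 arrangements, 2 chiral); N3 trans, I cis.
Of these, 2 lack any improper symmetry element and so occur as enantiomeric pairs, giving 6 + 2 = 8 stereoisomers in total.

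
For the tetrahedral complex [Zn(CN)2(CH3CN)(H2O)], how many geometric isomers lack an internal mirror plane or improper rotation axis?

0

All four vertices of a tetrahedron are equivalent and mutually adjacent, so cis/trans isomerism cannot arise.
Only one geometric arrangement is possible.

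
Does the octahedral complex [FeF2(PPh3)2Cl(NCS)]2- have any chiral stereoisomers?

yes

Working through the distinct placements yields 6 geometric isomers: F cis, PPh3 trans; F cis, PPh3 cis (3 arrangements, 2 chiral); F trans, PPh3 trans; F trans, PPh3 cis.
Of these, 2 lack any improper symmetry element and so occur as enantiomeric pairs, giving 6 + 2 = 8 stereoisomers in total.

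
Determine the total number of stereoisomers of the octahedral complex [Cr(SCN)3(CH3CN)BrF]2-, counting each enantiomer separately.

Working through the distinct placements yields 4 geometric isomers: SCN mer (3 arrangements); SCN fac (chiral).
One of these lacks any improper symmetry element and so occurs as an enantiomeric pair, giving 4 + 1 = 5 stereoisomers in total.

5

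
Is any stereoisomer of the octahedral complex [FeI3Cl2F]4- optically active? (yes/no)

The distinct arrangements are (3 in all): I mer, Cl trans; I mer, Cl cis; I fac, Cl cis.
Each arrangement has an internal mirror plane or centre of symmetry, so none is chiral.

no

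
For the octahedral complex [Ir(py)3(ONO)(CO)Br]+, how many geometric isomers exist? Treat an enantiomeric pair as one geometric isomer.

4

In an octahedral complex each vertex has one trans partner and four cis neighbours.
There are 4 geometric isomers: py mer (3 arrangements); py fac (chiral).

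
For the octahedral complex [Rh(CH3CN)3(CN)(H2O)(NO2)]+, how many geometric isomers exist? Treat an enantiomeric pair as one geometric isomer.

4

The distinct arrangements are (4 in all): CH3CN mer (3 arrangements); CH3CN fac (chiral).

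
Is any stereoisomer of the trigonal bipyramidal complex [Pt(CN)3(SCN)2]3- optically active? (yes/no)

In a trigonal bipyramid the two axial positions differ from the three equatorial ones.
There are 3 geometric isomers: SCN both equatorial; SCN one axial, one equatorial; SCN both axial.
Each arrangement has an internal mirror plane or centre of symmetry, so none is chiral.

no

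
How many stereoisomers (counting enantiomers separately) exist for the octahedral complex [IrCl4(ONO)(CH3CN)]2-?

2

An octahedron has six vertices in three trans pairs; every non-trans pair is cis.
Systematic placement gives 2 geometric isomers: ONO and CH3CN mutually cis; ONO and CH3CN mutually trans.
Each arrangement has an internal mirror plane or centre of symmetry, so none is chiral.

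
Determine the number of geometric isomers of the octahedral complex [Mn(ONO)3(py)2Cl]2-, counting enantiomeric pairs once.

The six octahedral sites form three mutually perpendicular trans pairs.
Working through the distinct placements yields 3 geometric isomers: ONO mer, py trans; ONO fac, py cis; ONO mer, py cis.

3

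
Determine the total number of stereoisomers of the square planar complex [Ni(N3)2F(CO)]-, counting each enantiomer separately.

2

There are 2 geometric isomers: N3 cis; N3 trans.
Each arrangement has an internal mirror plane or centre of symmetry, so none is chiral.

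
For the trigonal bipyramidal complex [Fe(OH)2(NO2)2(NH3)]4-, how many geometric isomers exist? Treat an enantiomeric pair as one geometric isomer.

In a trigonal bipyramid the two axial positions differ from the three equatorial ones.
Systematic enumeration (placing each ligand type in turn and discarding arrangements equivalent by rotation or reflection) gives 5 geometric isomers.

5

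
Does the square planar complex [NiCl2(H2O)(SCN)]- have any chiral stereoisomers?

A square has two trans pairs of vertices; adjacent vertices are cis.
Systematic placement gives 2 geometric isomers: Cl cis; Cl trans.
Each arrangement has an internal mirror plane or centre of symmetry, so none is chiral.

no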